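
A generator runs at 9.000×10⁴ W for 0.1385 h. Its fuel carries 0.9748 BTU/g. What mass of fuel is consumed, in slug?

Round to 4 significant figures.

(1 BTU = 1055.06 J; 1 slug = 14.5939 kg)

0.1385 h → 498.6 s
E = P × t = 90000 × 498.6 = 4.4874×10⁷ J
0.9748 BTU/g → 1.02847×10⁶ J/kg
m = E / e_s = 4.4874×10⁷ / 1.02847×10⁶ = 43.6318 kg
In slug: 43.6318 / 14.5939 = 2.98973 slug

2.990 slug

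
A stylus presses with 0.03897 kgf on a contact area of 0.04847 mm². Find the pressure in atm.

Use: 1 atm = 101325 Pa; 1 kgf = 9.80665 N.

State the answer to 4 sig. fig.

77.81 atm

0.03897 kgf × 9.80665 = 0.382165 N
0.04847 mm² × 10⁻⁶ = 4.847×10⁻⁸ m²
P = F / A = 0.382165 N / 4.847×10⁻⁸ m² = 7.88457×10⁶ Pa
7.88457×10⁶ Pa ÷ (101325 Pa/atm) = 77.8147 atm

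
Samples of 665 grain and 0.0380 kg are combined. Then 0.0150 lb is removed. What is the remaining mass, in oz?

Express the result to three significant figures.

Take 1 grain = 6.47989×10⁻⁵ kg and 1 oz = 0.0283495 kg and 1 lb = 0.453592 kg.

2.62 oz

665 grain × 6.47989×10⁻⁵ → 0.0430913 kg
0.0380 kg (already kg)
0.0150 lb × 0.453592 → 0.00680388 kg
Net: 0.0430913 + 0.038 − 0.00680388 = 0.0742874 kg
In oz: 0.0742874 / 0.0283495 = 2.62041 oz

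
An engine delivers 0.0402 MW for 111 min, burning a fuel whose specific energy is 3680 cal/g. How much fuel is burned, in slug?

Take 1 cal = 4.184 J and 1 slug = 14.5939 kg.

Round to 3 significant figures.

1.19 slug

0.0402 MW → 40200 W
111 min → 6660 s
E = P × t = 40200 × 6660 = 2.67732×10⁸ J
3680 cal/g → 1.53971×10⁷ J/kg
m = E / e_s = 2.67732×10⁸ / 1.53971×10⁷ = 17.3885 kg
In slug: 17.3885 / 14.5939 = 1.19149 slug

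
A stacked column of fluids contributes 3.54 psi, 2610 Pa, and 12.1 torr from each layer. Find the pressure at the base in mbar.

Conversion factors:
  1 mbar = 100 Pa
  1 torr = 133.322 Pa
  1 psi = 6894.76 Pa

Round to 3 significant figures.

3.54 psi × 6894.76 = 24407.5 Pa
2610 Pa (already Pa)
12.1 torr × 133.322 = 1613.2 Pa
Combined: 24407.5 + 2610 + 1613.2 = 28630.7 Pa
In mbar: 28630.7 / 100 = 286.307 mbar

286 mbar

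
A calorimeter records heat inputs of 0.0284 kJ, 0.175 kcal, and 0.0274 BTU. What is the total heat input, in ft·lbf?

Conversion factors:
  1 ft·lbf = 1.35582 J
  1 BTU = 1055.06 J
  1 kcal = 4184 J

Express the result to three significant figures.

582 ft·lbf

0.0284 kJ × 1000 = 28.4 J
0.175 kcal × 4184 = 732.2 J
0.0274 BTU × 1055.06 = 28.9086 J
Combined: 28.4 + 732.2 + 28.9086 = 789.509 J
In ft·lbf: 789.509 / 1.35582 = 582.311 ft·lbf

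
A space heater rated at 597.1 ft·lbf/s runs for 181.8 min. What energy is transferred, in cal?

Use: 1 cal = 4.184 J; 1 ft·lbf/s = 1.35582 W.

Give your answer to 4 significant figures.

2.111×10⁶ cal

597.1 ft·lbf/s × 1.35582 → 809.56 W
181.8 min × 60 → 10908 s
E = P × t = 809.56 W × 10908 s = 8.83068×10⁶ J
8.83068×10⁶ J ÷ (4.184 J/cal) = 2.11058×10⁶ cal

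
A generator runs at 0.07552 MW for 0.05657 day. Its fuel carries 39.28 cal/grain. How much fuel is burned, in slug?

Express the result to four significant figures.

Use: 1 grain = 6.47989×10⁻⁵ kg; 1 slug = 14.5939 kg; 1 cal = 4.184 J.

0.07552 MW → 75520 W
0.05657 day → 4887.65 s
E = P × t = 75520 × 4887.65 = 3.69115×10⁸ J
39.28 cal/grain → 2.53627×10⁶ J/kg
m = E / e_s = 3.69115×10⁸ / 2.53627×10⁶ = 145.535 kg
In slug: 145.535 / 14.5939 = 9.97232 slug

9.972 slug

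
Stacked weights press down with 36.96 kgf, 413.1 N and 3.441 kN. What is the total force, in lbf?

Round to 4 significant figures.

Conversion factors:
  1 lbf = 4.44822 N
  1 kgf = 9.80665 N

36.96 kgf × 9.80665 → 362.454 N
413.1 N (already N)
3.441 kN × 1000 → 3441 N
Sum: 362.454 + 413.1 + 3441 = 4216.55 N
In lbf: 4216.55 / 4.44822 = 947.918 lbf

947.9 lbf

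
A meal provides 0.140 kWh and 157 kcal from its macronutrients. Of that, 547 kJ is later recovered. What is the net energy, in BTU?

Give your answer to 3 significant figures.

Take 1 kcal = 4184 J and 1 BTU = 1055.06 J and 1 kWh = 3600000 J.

0.140 kWh × 3600000 = 504000 J
157 kcal × 4184 = 656888 J
547 kJ × 1000 = 547000 J
Sum: 504000 + 656888 − 547000 = 613888 J
In BTU: 613888 / 1055.06 = 581.851 BTU

582 BTU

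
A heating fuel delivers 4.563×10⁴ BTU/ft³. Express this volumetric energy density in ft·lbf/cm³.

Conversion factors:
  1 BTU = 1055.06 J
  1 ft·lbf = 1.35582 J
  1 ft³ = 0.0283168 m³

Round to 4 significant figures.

4.563×10⁴ BTU/ft³ × 1055.06 J/BTU ÷ 0.0283168 m³/ft³ = 1.70014×10⁹ J/m³
1.70014×10⁹ J/m³ ÷ 1.35582 J/ft·lbf × 10⁻⁶ m³/cm³ = 1253.96 ft·lbf/cm³

1254 ft·lbf/cm³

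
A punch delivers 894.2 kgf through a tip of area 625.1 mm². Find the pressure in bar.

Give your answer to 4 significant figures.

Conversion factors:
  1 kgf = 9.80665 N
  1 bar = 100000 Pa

140.3 bar

894.2 kgf × 9.80665 = 8769.11 N
625.1 mm² × 10⁻⁶ = 6.251×10⁻⁴ m²
P = F / A = 8769.11 N / 6.251×10⁻⁴ m² = 1.40283×10⁷ Pa
1.40283×10⁷ Pa ÷ (100000 Pa/bar) = 140.283 bar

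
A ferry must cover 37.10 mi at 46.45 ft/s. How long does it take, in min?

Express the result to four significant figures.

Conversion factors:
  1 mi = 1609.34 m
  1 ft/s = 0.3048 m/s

70.29 min

37.10 mi × 1609.34 → 59706.5 m
46.45 ft/s × 0.3048 → 14.158 m/s
t = d / v = 59706.5 m / 14.158 m/s = 4217.16 s
4217.16 s ÷ (60 s/min) = 70.286 min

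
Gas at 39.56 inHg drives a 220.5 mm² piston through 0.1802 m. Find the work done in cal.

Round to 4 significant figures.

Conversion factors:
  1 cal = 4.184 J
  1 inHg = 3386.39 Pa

39.56 inHg → 133966 Pa
220.5 mm² → 2.205×10⁻⁴ m²
F = P × A = 133966 × 2.205×10⁻⁴ = 29.5395 N
W = F × d = 29.5395 × 0.1802 = 5.32302 J
In cal: 5.32302 / 4.184 = 1.27223 cal

1.272 cal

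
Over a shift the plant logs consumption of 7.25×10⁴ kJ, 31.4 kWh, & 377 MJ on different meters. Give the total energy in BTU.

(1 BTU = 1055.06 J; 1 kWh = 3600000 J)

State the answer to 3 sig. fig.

5.33×10⁵ BTU

7.25×10⁴ kJ × 1000 = 7.25×10⁷ J
31.4 kWh × 3600000 = 1.1304×10⁸ J
377 MJ × 1000000 = 3.77×10⁸ J
Total: 7.25×10⁷ + 1.1304×10⁸ + 3.77×10⁸ = 5.6254×10⁸ J
In BTU: 5.6254×10⁸ / 1055.06 = 533183 BTU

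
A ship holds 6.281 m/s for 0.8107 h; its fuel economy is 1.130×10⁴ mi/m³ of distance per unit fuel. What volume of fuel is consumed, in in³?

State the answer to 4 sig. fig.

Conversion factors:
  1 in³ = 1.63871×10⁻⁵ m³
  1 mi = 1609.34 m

61.51 in³

0.8107 h → 2918.52 s
d = v × t = 6.281 × 2918.52 = 18331.2 m
1.130×10⁴ mi/m³ → 1.81855×10⁷ m/m³
V = d / (distance per unit fuel) = 18331.2 / 1.81855×10⁷ = 0.00100801 m³
In in³: 0.00100801 / 1.63871×10⁻⁵ = 61.5124 in³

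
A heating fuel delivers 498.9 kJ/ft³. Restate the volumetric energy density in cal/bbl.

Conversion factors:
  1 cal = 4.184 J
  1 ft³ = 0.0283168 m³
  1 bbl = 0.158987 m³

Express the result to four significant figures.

6.695×10⁵ cal/bbl

498.9 kJ/ft³ × 1000 J/kJ ÷ 0.0283168 m³/ft³ = 1.76185×10⁷ J/m³
1.76185×10⁷ J/m³ ÷ 4.184 J/cal × 0.158987 m³/bbl = 669482 cal/bbl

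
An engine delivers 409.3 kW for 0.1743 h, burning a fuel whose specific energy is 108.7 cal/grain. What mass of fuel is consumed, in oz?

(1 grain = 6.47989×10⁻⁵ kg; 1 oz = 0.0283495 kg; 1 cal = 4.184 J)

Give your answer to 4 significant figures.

1291 oz

409.3 kW → 409300 W
0.1743 h → 627.48 s
E = P × t = 409300 × 627.48 = 2.56828×10⁸ J
108.7 cal/grain → 7.01865×10⁶ J/kg
m = E / e_s = 2.56828×10⁸ / 7.01865×10⁶ = 36.5922 kg
In oz: 36.5922 / 0.0283495 = 1290.75 oz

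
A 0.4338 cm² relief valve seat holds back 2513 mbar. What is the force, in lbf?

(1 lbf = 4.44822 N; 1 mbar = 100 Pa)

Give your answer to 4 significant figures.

2.451 lbf

2513 mbar × 100 → 251300 Pa
0.4338 cm² × 0.0001 → 4.338×10⁻⁵ m²
F = P × A = 251300 Pa × 4.338×10⁻⁵ m² = 10.9014 N
10.9014 N ÷ (4.44822 N/lbf) = 2.45073 lbf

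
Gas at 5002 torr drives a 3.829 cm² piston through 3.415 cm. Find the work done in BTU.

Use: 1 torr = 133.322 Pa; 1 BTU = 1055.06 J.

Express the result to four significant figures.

0.008265 BTU

5002 torr → 666877 Pa
3.829 cm² → 3.829×10⁻⁴ m²
F = P × A = 666877 × 3.829×10⁻⁴ = 255.347 N
3.415 cm → 0.03415 m
W = F × d = 255.347 × 0.03415 = 8.7201 J
In BTU: 8.7201 / 1055.06 = 0.00826503 BTU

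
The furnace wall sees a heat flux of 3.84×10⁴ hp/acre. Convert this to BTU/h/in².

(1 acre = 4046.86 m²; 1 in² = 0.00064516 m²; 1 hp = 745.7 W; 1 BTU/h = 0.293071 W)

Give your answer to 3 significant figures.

15.6 BTU/h/in²

3.84×10⁴ hp/acre × 745.7 W/hp ÷ 4046.86 m²/acre = 7075.83 W/m²
7075.83 W/m² ÷ 0.293071 W/BTU/h × 0.00064516 m²/in² = 15.5766 BTU/h/in²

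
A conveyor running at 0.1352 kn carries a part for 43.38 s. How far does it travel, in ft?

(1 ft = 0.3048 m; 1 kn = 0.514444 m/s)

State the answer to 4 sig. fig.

9.899 ft

0.1352 kn × 0.514444 → 0.0695528 m/s
d = v × t = 0.0695528 m/s × 43.38 s = 3.0172 m
3.0172 m ÷ (0.3048 m/ft) = 9.89895 ft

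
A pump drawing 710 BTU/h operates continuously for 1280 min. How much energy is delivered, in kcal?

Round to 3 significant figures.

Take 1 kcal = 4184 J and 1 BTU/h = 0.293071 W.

3820 kcal

710 BTU/h × 0.293071 → 208.08 W
1280 min × 60 → 76800 s
E = P × t = 208.08 W × 76800 s = 1.59805×10⁷ J
1.59805×10⁷ J ÷ (4184 J/kcal) = 3819.43 kcal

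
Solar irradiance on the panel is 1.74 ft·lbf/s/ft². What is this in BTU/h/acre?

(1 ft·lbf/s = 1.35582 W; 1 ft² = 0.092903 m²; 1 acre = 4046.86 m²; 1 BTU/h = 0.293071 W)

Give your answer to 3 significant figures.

3.51×10⁵ BTU/h/acre

1.74 ft·lbf/s/ft² × 1.35582 W/ft·lbf/s ÷ 0.092903 m²/ft² = 25.3934 W/m²
25.3934 W/m² ÷ 0.293071 W/BTU/h × 4046.86 m²/acre = 350644 BTU/h/acre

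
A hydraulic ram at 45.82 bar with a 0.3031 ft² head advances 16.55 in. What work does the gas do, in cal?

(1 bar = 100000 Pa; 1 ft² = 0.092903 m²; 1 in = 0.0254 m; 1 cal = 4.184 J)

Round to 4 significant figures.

1.296×10⁴ cal

45.82 bar → 4.582×10⁶ Pa
0.3031 ft² → 0.0281589 m²
F = P × A = 4.582×10⁶ × 0.0281589 = 129024 N
16.55 in → 0.42037 m
W = F × d = 129024 × 0.42037 = 54237.8 J
In cal: 54237.8 / 4.184 = 12963.1 cal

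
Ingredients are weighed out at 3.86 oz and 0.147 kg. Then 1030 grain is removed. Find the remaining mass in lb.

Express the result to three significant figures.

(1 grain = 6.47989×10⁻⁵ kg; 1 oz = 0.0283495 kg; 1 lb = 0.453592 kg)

3.86 oz × 0.0283495 = 0.109429 kg
0.147 kg (already kg)
1030 grain × 6.47989×10⁻⁵ = 0.0667429 kg
Sum: 0.109429 + 0.147 − 0.0667429 = 0.189686 kg
In lb: 0.189686 / 0.453592 = 0.418186 lb

0.418 lb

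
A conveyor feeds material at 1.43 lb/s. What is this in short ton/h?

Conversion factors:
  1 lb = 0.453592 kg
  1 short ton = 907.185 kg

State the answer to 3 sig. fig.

2.57 short ton/h

1.43 lb/s × 0.453592 kg/lb = 0.648637 kg/s
0.648637 kg/s ÷ 907.185 kg/short ton × 3600 s/h = 2.574 short ton/h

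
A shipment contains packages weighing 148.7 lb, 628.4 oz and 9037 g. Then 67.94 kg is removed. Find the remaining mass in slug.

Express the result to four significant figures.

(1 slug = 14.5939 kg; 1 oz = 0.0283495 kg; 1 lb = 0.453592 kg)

1.806 slug

148.7 lb × 0.453592 = 67.4491 kg
628.4 oz × 0.0283495 = 17.8148 kg
9037 g × 0.001 = 9.037 kg
67.94 kg (already kg)
Net: 67.4491 + 17.8148 + 9.037 − 67.94 = 26.3609 kg
In slug: 26.3609 / 14.5939 = 1.8063 slug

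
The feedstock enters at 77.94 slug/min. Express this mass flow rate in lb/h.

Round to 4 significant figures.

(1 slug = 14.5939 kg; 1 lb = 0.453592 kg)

1.505×10⁵ lb/h

77.94 slug/min × 14.5939 kg/slug ÷ 60 s/min = 18.9575 kg/s
18.9575 kg/s ÷ 0.453592 kg/lb × 3600 s/h = 150459 lb/h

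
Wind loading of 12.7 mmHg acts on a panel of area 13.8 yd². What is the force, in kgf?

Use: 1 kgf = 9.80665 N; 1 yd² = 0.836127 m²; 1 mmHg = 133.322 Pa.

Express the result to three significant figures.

1990 kgf

12.7 mmHg × 133.322 → 1693.19 Pa
13.8 yd² × 0.836127 → 11.5386 m²
F = P × A = 1693.19 Pa × 11.5386 m² = 19537 N
19537 N ÷ (9.80665 N/kgf) = 1992.22 kgf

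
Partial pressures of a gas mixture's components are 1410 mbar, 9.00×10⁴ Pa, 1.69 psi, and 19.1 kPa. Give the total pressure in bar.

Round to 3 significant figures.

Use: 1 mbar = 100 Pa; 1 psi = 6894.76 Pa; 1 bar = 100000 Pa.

1410 mbar × 100 = 141000 Pa
9.00×10⁴ Pa (already Pa)
1.69 psi × 6894.76 = 11652.1 Pa
19.1 kPa × 1000 = 19100 Pa
Sum: 141000 + 90000 + 11652.1 + 19100 = 261752 Pa
In bar: 261752 / 100000 = 2.61752 bar

2.62 bar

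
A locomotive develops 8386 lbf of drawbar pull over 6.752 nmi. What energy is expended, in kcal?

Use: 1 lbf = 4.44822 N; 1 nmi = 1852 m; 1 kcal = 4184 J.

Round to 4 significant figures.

8386 lbf × 4.44822 = 37302.8 N
6.752 nmi × 1852 = 12504.7 m
W = F × d = 37302.8 N × 12504.7 m = 4.6646×10⁸ J
4.6646×10⁸ J ÷ (4184 J/kcal) = 111487 kcal

1.115×10⁵ kcal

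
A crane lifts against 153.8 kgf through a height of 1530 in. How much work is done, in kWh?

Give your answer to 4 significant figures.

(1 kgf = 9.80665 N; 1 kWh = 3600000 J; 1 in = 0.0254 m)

0.01628 kWh

153.8 kgf × 9.80665 → 1508.26 N
1530 in × 0.0254 → 38.862 m
W = F × d = 1508.26 N × 38.862 m = 58614 J
58614 J ÷ (3600000 J/kWh) = 0.0162817 kWh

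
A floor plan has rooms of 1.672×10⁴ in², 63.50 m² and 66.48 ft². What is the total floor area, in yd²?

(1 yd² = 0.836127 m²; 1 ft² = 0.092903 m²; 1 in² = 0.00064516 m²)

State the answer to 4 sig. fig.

1.672×10⁴ in² × 0.00064516 → 10.7871 m²
63.50 m² (already m²)
66.48 ft² × 0.092903 → 6.17619 m²
Total: 10.7871 + 63.5 + 6.17619 = 80.4633 m²
In yd²: 80.4633 / 0.836127 = 96.2333 yd²

96.23 yd²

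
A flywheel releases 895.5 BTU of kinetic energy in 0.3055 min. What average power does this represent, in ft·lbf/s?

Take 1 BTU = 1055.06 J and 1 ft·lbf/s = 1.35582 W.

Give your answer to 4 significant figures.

3.802×10⁴ ft·lbf/s

895.5 BTU × 1055.06 = 944806 J
0.3055 min × 60 = 18.33 s
P = E / t = 944806 J / 18.33 s = 51544.2 W
51544.2 W ÷ (1.35582 W/ft·lbf/s) = 38017 ft·lbf/s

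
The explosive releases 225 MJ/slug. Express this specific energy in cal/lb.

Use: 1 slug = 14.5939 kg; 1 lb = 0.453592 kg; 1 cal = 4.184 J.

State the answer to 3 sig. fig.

225 MJ/slug × 1000000 J/MJ ÷ 14.5939 kg/slug = 1.54174×10⁷ J/kg
1.54174×10⁷ J/kg ÷ 4.184 J/cal × 0.453592 kg/lb = 1.67142×10⁶ cal/lb

1.67×10⁶ cal/lb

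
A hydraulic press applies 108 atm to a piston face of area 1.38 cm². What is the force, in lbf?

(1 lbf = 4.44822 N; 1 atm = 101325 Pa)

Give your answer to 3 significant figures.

339 lbf

108 atm × 101325 = 1.09431×10⁷ Pa
1.38 cm² × 0.0001 = 1.38×10⁻⁴ m²
F = P × A = 1.09431×10⁷ Pa × 1.38×10⁻⁴ m² = 1510.15 N
1510.15 N ÷ (4.44822 N/lbf) = 339.495 lbf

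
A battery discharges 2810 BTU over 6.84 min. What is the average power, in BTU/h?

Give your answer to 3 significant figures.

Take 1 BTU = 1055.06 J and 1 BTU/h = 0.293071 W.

2810 BTU × 1055.06 = 2.96472×10⁶ J
6.84 min × 60 = 410.4 s
P = E / t = 2.96472×10⁶ J / 410.4 s = 7223.98 W
7223.98 W ÷ (0.293071 W/BTU/h) = 24649.2 BTU/h

2.46×10⁴ BTU/h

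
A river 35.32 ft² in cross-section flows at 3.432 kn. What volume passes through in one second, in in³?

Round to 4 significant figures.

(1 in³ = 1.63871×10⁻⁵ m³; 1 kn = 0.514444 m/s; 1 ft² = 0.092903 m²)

3.535×10⁵ in³

3.432 kn × 0.514444 → 1.76557 m/s
35.32 ft² × 0.092903 → 3.28133 m²
V = v × A × t = 1.76557 m/s × 3.28133 m² × 1 s = 5.79342 m³
5.79342 m³ ÷ (1.63871×10⁻⁵ m³/in³) = 353535 in³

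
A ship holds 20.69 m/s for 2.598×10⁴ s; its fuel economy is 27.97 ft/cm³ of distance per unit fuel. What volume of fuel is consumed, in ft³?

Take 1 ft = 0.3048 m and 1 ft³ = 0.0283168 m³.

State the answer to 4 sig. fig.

2.227 ft³

d = v × t = 20.69 × 25980 = 537526 m
27.97 ft/cm³ → 8.52526×10⁶ m/m³
V = d / (distance per unit fuel) = 537526 / 8.52526×10⁶ = 0.063051 m³
In ft³: 0.063051 / 0.0283168 = 2.22663 ft³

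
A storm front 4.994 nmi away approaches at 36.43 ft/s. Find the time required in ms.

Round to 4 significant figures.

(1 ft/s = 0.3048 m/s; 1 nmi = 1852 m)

8.329×10⁵ ms

4.994 nmi × 1852 → 9248.89 m
36.43 ft/s × 0.3048 → 11.1039 m/s
t = d / v = 9248.89 m / 11.1039 m/s = 832.941 s
832.941 s ÷ (0.001 s/ms) = 832941 ms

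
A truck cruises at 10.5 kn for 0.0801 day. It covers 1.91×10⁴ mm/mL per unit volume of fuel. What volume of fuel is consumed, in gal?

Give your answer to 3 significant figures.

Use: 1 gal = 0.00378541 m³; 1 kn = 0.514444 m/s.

10.5 kn → 5.40166 m/s
0.0801 day → 6920.64 s
d = v × t = 5.40166 × 6920.64 = 37382.9 m
1.91×10⁴ mm/mL → 1.91×10⁷ m/m³
V = d / (distance per unit fuel) = 37382.9 / 1.91×10⁷ = 0.00195722 m³
In gal: 0.00195722 / 0.00378541 = 0.517043 gal

0.517 gal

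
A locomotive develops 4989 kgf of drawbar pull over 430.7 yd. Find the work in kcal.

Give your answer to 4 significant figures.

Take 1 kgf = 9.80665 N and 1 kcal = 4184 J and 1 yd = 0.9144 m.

4605 kcal

4989 kgf × 9.80665 → 48925.4 N
430.7 yd × 0.9144 → 393.832 m
W = F × d = 48925.4 N × 393.832 m = 1.92684×10⁷ J
1.92684×10⁷ J ÷ (4184 J/kcal) = 4605.26 kcal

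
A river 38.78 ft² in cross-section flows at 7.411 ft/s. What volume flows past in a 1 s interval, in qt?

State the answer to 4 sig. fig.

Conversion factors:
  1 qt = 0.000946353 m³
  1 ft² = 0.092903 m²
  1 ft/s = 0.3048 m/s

8600 qt

7.411 ft/s × 0.3048 → 2.25887 m/s
38.78 ft² × 0.092903 → 3.60278 m²
V = v × A × t = 2.25887 m/s × 3.60278 m² × 1 s = 8.13821 m³
8.13821 m³ ÷ (0.000946353 m³/qt) = 8599.55 qt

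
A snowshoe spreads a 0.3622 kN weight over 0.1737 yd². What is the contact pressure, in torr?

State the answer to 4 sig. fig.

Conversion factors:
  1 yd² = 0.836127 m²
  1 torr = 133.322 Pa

18.71 torr

0.3622 kN × 1000 → 362.2 N
0.1737 yd² × 0.836127 → 0.145235 m²
P = F / A = 362.2 N / 0.145235 m² = 2493.89 Pa
2493.89 Pa ÷ (133.322 Pa/torr) = 18.7058 torr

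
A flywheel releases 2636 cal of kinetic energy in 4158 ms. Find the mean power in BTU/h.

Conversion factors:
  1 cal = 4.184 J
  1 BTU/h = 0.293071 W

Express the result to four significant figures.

9051 BTU/h

2636 cal × 4.184 = 11029 J
4158 ms × 0.001 = 4.158 s
P = E / t = 11029 J / 4.158 s = 2652.48 W
2652.48 W ÷ (0.293071 W/BTU/h) = 9050.64 BTU/h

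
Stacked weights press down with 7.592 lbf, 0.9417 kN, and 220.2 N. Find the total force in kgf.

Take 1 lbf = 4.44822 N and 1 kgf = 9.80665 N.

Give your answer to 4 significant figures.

121.9 kgf

7.592 lbf × 4.44822 = 33.7709 N
0.9417 kN × 1000 = 941.7 N
220.2 N (already N)
Total: 33.7709 + 941.7 + 220.2 = 1195.67 N
In kgf: 1195.67 / 9.80665 = 121.924 kgf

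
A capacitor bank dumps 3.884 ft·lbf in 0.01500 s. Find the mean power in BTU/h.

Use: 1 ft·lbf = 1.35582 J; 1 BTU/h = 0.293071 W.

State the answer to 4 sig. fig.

1198 BTU/h

3.884 ft·lbf × 1.35582 → 5.266 J
P = E / t = 5.266 J / 0.015 s = 351.067 W
351.067 W ÷ (0.293071 W/BTU/h) = 1197.89 BTU/h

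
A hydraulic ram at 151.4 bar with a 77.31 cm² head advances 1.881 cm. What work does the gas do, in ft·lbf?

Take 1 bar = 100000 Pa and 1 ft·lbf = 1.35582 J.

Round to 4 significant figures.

151.4 bar → 1.514×10⁷ Pa
77.31 cm² → 0.007731 m²
F = P × A = 1.514×10⁷ × 0.007731 = 117047 N
1.881 cm → 0.01881 m
W = F × d = 117047 × 0.01881 = 2201.65 J
In ft·lbf: 2201.65 / 1.35582 = 1623.85 ft·lbf

1624 ft·lbf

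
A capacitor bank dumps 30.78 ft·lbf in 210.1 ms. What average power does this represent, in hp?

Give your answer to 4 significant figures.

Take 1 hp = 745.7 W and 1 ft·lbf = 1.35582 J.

30.78 ft·lbf × 1.35582 = 41.7321 J
210.1 ms × 0.001 = 0.2101 s
P = E / t = 41.7321 J / 0.2101 s = 198.63 W
198.63 W ÷ (745.7 W/hp) = 0.266367 hp

0.2664 hp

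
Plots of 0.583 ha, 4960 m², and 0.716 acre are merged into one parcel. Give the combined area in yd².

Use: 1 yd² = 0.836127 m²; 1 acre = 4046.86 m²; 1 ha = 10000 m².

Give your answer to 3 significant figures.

0.583 ha × 10000 = 5830 m²
4960 m² (already m²)
0.716 acre × 4046.86 = 2897.55 m²
Total: 5830 + 4960 + 2897.55 = 13687.6 m²
In yd²: 13687.6 / 0.836127 = 16370.2 yd²

1.64×10⁴ yd²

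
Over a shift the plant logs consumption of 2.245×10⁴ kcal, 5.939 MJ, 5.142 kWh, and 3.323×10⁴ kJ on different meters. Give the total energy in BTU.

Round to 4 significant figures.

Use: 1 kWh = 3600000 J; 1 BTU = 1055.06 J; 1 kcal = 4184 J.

1.437×10⁵ BTU

2.245×10⁴ kcal × 4184 → 9.39308×10⁷ J
5.939 MJ × 1000000 → 5.939×10⁶ J
5.142 kWh × 3600000 → 1.85112×10⁷ J
3.323×10⁴ kJ × 1000 → 3.323×10⁷ J
Sum: 9.39308×10⁷ + 5.939×10⁶ + 1.85112×10⁷ + 3.323×10⁷ = 1.51611×10⁸ J
In BTU: 1.51611×10⁸ / 1055.06 = 143699 BTU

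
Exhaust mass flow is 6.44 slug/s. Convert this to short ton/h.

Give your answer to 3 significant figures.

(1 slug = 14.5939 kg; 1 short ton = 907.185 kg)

6.44 slug/s × 14.5939 kg/slug = 93.9847 kg/s
93.9847 kg/s ÷ 907.185 kg/short ton × 3600 s/h = 372.961 short ton/h

373 short ton/h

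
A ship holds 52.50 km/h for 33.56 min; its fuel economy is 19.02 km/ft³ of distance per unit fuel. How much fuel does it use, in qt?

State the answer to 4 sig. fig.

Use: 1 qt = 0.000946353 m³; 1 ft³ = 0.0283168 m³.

52.50 km/h → 14.5833 m/s
33.56 min → 2013.6 s
d = v × t = 14.5833 × 2013.6 = 29364.9 m
19.02 km/ft³ → 671686 m/m³
V = d / (distance per unit fuel) = 29364.9 / 671686 = 0.0437182 m³
In qt: 0.0437182 / 0.000946353 = 46.1965 qt

46.20 qt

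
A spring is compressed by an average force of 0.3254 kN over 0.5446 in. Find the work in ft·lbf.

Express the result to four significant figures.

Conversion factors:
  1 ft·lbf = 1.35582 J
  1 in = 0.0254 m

3.320 ft·lbf

0.3254 kN × 1000 → 325.4 N
0.5446 in × 0.0254 → 0.0138328 m
W = F × d = 325.4 N × 0.0138328 m = 4.50119 J
4.50119 J ÷ (1.35582 J/ft·lbf) = 3.3199 ft·lbf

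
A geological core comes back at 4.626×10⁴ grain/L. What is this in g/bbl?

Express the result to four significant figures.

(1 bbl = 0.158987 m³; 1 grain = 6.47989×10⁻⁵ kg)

4.766×10⁵ g/bbl

4.626×10⁴ grain/L × 6.47989×10⁻⁵ kg/grain ÷ 0.001 m³/L = 2997.6 kg/m³
2997.6 kg/m³ ÷ 0.001 kg/g × 0.158987 m³/bbl = 476579 g/bbl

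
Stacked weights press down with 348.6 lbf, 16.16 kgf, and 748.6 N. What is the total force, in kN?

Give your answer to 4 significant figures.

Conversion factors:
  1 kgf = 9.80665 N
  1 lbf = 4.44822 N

2.458 kN

348.6 lbf × 4.44822 = 1550.65 N
16.16 kgf × 9.80665 = 158.475 N
748.6 N (already N)
Total: 1550.65 + 158.475 + 748.6 = 2457.72 N
In kN: 2457.72 / 1000 = 2.45772 kN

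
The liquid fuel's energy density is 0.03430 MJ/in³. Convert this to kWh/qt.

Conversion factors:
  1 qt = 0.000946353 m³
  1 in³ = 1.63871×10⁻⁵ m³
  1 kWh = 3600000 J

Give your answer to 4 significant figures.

0.5502 kWh/qt

0.03430 MJ/in³ × 1000000 J/MJ ÷ 1.63871×10⁻⁵ m³/in³ = 2.09311×10⁹ J/m³
2.09311×10⁹ J/m³ ÷ 3600000 J/kWh × 0.000946353 m³/qt = 0.550228 kWh/qt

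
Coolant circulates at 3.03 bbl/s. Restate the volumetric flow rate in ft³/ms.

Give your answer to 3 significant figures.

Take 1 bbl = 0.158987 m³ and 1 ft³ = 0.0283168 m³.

3.03 bbl/s × 0.158987 m³/bbl = 0.481731 m³/s
0.481731 m³/s ÷ 0.0283168 m³/ft³ × 0.001 s/ms = 0.0170122 ft³/ms

0.0170 ft³/ms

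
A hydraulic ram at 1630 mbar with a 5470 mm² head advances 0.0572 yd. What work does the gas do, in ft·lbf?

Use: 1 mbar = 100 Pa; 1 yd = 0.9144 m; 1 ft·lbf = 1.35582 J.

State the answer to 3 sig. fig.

1630 mbar → 163000 Pa
5470 mm² → 0.00547 m²
F = P × A = 163000 × 0.00547 = 891.61 N
0.0572 yd → 0.0523037 m
W = F × d = 891.61 × 0.0523037 = 46.6345 J
In ft·lbf: 46.6345 / 1.35582 = 34.3958 ft·lbf

34.4 ft·lbf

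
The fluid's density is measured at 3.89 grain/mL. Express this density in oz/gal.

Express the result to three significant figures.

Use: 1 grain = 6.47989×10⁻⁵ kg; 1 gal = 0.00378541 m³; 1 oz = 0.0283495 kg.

3.89 grain/mL × 6.47989×10⁻⁵ kg/grain ÷ 10⁻⁶ m³/mL = 252.068 kg/m³
252.068 kg/m³ ÷ 0.0283495 kg/oz × 0.00378541 m³/gal = 33.6578 oz/gal

33.7 oz/gal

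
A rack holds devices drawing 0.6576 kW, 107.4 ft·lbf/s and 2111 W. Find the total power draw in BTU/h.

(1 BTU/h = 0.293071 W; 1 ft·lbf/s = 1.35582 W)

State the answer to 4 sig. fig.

0.6576 kW × 1000 = 657.6 W
107.4 ft·lbf/s × 1.35582 = 145.615 W
2111 W (already W)
Total: 657.6 + 145.615 + 2111 = 2914.22 W
In BTU/h: 2914.22 / 0.293071 = 9943.73 BTU/h

9944 BTU/h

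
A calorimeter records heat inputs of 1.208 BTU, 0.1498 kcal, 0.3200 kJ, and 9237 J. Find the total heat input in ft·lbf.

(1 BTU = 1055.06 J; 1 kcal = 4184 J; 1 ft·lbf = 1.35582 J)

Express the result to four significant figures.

1.208 BTU × 1055.06 → 1274.51 J
0.1498 kcal × 4184 → 626.763 J
0.3200 kJ × 1000 → 320 J
9237 J (already J)
Sum: 1274.51 + 626.763 + 320 + 9237 = 11458.3 J
In ft·lbf: 11458.3 / 1.35582 = 8451.2 ft·lbf

8451 ft·lbf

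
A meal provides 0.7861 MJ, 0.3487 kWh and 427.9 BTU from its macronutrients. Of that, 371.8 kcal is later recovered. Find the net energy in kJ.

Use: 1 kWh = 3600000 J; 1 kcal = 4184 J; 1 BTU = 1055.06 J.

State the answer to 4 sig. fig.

0.7861 MJ × 1000000 = 786100 J
0.3487 kWh × 3600000 = 1.25532×10⁶ J
427.9 BTU × 1055.06 = 451460 J
371.8 kcal × 4184 = 1.55561×10⁶ J
Net: 786100 + 1.25532×10⁶ + 451460 − 1.55561×10⁶ = 937270 J
In kJ: 937270 / 1000 = 937.27 kJ

937.3 kJ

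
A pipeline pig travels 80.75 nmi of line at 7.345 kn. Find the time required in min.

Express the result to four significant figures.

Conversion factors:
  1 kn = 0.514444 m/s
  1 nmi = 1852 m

659.6 min

80.75 nmi × 1852 = 149549 m
7.345 kn × 0.514444 = 3.77859 m/s
t = d / v = 149549 m / 3.77859 m/s = 39578 s
39578 s ÷ (60 s/min) = 659.633 min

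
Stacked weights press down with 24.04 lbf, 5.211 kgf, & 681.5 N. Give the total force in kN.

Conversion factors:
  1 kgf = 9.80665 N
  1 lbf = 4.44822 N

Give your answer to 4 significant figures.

24.04 lbf × 4.44822 → 106.935 N
5.211 kgf × 9.80665 → 51.1025 N
681.5 N (already N)
Total: 106.935 + 51.1025 + 681.5 = 839.538 N
In kN: 839.538 / 1000 = 0.839538 kN

0.8395 kN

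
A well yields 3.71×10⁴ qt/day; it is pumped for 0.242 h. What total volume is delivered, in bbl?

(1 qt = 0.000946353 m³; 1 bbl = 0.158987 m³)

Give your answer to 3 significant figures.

3.71×10⁴ qt/day → 4.06362×10⁻⁴ m³/s
0.242 h → 871.2 s
V = Q × t = 4.06362×10⁻⁴ × 871.2 = 0.354023 m³
In bbl: 0.354023 / 0.158987 = 2.22674 bbl

2.23 bbl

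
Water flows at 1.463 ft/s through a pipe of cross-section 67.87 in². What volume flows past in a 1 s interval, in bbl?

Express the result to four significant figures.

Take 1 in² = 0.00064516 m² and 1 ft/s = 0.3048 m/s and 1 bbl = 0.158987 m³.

1.463 ft/s × 0.3048 → 0.445922 m/s
67.87 in² × 0.00064516 → 0.043787 m²
V = v × A × t = 0.445922 m/s × 0.043787 m² × 1 s = 0.0195256 m³
0.0195256 m³ ÷ (0.158987 m³/bbl) = 0.122813 bbl

0.1228 bbl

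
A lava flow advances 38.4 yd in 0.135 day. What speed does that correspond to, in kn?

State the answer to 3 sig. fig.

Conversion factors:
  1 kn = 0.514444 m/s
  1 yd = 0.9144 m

0.00585 kn

38.4 yd × 0.9144 → 35.113 m
0.135 day × 86400 → 11664 s
v = d / t = 35.113 m / 11664 s = 0.00301037 m/s
0.00301037 m/s ÷ (0.514444 m/s/kn) = 0.0058517 kn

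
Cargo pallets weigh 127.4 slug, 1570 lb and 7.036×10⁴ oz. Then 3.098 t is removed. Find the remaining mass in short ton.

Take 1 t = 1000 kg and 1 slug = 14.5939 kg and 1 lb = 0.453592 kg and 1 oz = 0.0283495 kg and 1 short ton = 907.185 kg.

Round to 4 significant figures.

1.618 short ton

127.4 slug × 14.5939 = 1859.26 kg
1570 lb × 0.453592 = 712.139 kg
7.036×10⁴ oz × 0.0283495 = 1994.67 kg
3.098 t × 1000 = 3098 kg
Sum: 1859.26 + 712.139 + 1994.67 − 3098 = 1468.07 kg
In short ton: 1468.07 / 907.185 = 1.61827 short ton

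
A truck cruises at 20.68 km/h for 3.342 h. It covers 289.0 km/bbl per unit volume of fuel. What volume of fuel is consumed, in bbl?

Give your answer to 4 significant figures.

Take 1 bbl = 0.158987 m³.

20.68 km/h → 5.74444 m/s
3.342 h → 12031.2 s
d = v × t = 5.74444 × 12031.2 = 69112.5 m
289.0 km/bbl → 1.81776×10⁶ m/m³
V = d / (distance per unit fuel) = 69112.5 / 1.81776×10⁶ = 0.0380207 m³
In bbl: 0.0380207 / 0.158987 = 0.239143 bbl

0.2391 bbl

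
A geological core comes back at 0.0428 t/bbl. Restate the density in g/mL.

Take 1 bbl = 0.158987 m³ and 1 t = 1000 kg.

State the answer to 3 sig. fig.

0.0428 t/bbl × 1000 kg/t ÷ 0.158987 m³/bbl = 269.204 kg/m³
269.204 kg/m³ ÷ 0.001 kg/g × 10⁻⁶ m³/mL = 0.269204 g/mL

0.269 g/mL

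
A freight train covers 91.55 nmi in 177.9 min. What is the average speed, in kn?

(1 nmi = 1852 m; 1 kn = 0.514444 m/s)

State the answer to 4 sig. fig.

30.88 kn

91.55 nmi × 1852 → 169551 m
177.9 min × 60 → 10674 s
v = d / t = 169551 m / 10674 s = 15.8845 m/s
15.8845 m/s ÷ (0.514444 m/s/kn) = 30.877 kn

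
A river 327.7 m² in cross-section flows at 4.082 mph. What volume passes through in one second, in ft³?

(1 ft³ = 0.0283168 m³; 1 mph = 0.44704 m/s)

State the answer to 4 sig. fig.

2.112×10⁴ ft³

4.082 mph × 0.44704 = 1.82482 m/s
V = v × A × t = 1.82482 m/s × 327.7 m² × 1 s = 597.994 m³
597.994 m³ ÷ (0.0283168 m³/ft³) = 21118 ft³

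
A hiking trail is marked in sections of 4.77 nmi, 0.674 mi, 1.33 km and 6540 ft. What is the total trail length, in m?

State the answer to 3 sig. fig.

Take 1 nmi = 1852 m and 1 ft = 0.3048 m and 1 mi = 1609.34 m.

1.32×10⁴ m

4.77 nmi × 1852 = 8834.04 m
0.674 mi × 1609.34 = 1084.7 m
1.33 km × 1000 = 1330 m
6540 ft × 0.3048 = 1993.39 m
Total: 8834.04 + 1084.7 + 1330 + 1993.39 = 13242.1 m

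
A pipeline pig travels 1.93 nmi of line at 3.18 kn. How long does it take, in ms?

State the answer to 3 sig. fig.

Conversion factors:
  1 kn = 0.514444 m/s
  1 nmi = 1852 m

1.93 nmi × 1852 = 3574.36 m
3.18 kn × 0.514444 = 1.63593 m/s
t = d / v = 3574.36 m / 1.63593 m/s = 2184.91 s
2184.91 s ÷ (0.001 s/ms) = 2.18491×10⁶ ms

2.18×10⁶ ms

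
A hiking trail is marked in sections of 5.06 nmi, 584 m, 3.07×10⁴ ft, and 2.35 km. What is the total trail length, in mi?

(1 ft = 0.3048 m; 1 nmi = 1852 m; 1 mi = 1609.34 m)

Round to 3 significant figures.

13.5 mi

5.06 nmi × 1852 → 9371.12 m
584 m (already m)
3.07×10⁴ ft × 0.3048 → 9357.36 m
2.35 km × 1000 → 2350 m
Combined: 9371.12 + 584 + 9357.36 + 2350 = 21662.5 m
In mi: 21662.5 / 1609.34 = 13.4605 mi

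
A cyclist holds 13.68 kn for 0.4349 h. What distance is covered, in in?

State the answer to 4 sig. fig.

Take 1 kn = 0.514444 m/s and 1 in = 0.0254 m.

13.68 kn × 0.514444 → 7.03759 m/s
0.4349 h × 3600 → 1565.64 s
d = v × t = 7.03759 m/s × 1565.64 s = 11018.3 m
11018.3 m ÷ (0.0254 m/in) = 433791 in

4.338×10⁵ in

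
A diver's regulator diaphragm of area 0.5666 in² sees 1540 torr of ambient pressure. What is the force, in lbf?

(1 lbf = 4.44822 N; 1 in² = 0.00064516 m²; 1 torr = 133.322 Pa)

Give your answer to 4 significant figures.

1540 torr × 133.322 = 205316 Pa
0.5666 in² × 0.00064516 = 3.65548×10⁻⁴ m²
F = P × A = 205316 Pa × 3.65548×10⁻⁴ m² = 75.0529 N
75.0529 N ÷ (4.44822 N/lbf) = 16.8726 lbf

16.87 lbf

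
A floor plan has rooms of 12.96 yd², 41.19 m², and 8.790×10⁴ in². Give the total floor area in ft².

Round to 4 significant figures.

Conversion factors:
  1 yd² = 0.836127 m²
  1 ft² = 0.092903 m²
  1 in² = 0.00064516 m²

1170 ft²

12.96 yd² × 0.836127 = 10.8362 m²
41.19 m² (already m²)
8.790×10⁴ in² × 0.00064516 = 56.7096 m²
Combined: 10.8362 + 41.19 + 56.7096 = 108.736 m²
In ft²: 108.736 / 0.092903 = 1170.43 ft²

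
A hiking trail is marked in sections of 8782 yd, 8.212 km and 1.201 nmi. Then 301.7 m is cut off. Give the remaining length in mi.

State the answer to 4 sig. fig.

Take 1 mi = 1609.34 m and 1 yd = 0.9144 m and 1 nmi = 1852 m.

11.29 mi

8782 yd × 0.9144 = 8030.26 m
8.212 km × 1000 = 8212 m
1.201 nmi × 1852 = 2224.25 m
301.7 m (already m)
Sum: 8030.26 + 8212 + 2224.25 − 301.7 = 18164.8 m
In mi: 18164.8 / 1609.34 = 11.2871 mi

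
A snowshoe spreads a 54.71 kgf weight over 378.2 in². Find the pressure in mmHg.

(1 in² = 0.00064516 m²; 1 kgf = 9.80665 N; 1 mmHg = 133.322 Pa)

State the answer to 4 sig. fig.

16.49 mmHg

54.71 kgf × 9.80665 → 536.522 N
378.2 in² × 0.00064516 → 0.244 m²
P = F / A = 536.522 N / 0.244 m² = 2198.86 Pa
2198.86 Pa ÷ (133.322 Pa/mmHg) = 16.4929 mmHg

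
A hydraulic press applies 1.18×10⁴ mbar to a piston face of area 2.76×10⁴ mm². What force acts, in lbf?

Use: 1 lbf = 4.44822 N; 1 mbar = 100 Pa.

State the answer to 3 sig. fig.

1.18×10⁴ mbar × 100 → 1.18×10⁶ Pa
2.76×10⁴ mm² × 10⁻⁶ → 0.0276 m²
F = P × A = 1.18×10⁶ Pa × 0.0276 m² = 32568 N
32568 N ÷ (4.44822 N/lbf) = 7321.58 lbf

7320 lbf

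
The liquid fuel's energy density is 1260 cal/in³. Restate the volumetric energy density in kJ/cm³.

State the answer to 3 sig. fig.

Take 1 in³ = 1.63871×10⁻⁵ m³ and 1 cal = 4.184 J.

1260 cal/in³ × 4.184 J/cal ÷ 1.63871×10⁻⁵ m³/in³ = 3.21707×10⁸ J/m³
3.21707×10⁸ J/m³ ÷ 1000 J/kJ × 10⁻⁶ m³/cm³ = 0.321707 kJ/cm³

0.322 kJ/cm³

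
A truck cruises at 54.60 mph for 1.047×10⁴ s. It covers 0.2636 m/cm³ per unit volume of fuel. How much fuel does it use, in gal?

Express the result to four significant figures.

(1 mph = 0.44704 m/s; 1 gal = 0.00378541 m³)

54.60 mph → 24.4084 m/s
d = v × t = 24.4084 × 10470 = 255556 m
0.2636 m/cm³ → 263600 m/m³
V = d / (distance per unit fuel) = 255556 / 263600 = 0.969484 m³
In gal: 0.969484 / 0.00378541 = 256.111 gal

256.1 gal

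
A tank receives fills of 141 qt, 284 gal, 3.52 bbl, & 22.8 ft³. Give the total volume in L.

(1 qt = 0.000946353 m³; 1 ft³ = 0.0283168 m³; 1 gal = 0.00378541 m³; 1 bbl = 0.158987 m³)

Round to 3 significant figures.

2410 L

141 qt × 0.000946353 = 0.133436 m³
284 gal × 0.00378541 = 1.07506 m³
3.52 bbl × 0.158987 = 0.559634 m³
22.8 ft³ × 0.0283168 = 0.645623 m³
Combined: 0.133436 + 1.07506 + 0.559634 + 0.645623 = 2.41375 m³
In L: 2.41375 / 0.001 = 2413.75 L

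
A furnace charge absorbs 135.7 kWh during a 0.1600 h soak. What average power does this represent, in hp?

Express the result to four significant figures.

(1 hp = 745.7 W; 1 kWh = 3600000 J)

135.7 kWh × 3600000 → 4.8852×10⁸ J
0.1600 h × 3600 → 576 s
P = E / t = 4.8852×10⁸ J / 576 s = 848125 W
848125 W ÷ (745.7 W/hp) = 1137.35 hp

1137 hp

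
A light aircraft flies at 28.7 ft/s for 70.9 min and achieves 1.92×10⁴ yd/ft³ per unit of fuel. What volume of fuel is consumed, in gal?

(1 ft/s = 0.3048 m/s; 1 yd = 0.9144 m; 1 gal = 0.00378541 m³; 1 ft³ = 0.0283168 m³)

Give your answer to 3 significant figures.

28.7 ft/s → 8.74776 m/s
70.9 min → 4254 s
d = v × t = 8.74776 × 4254 = 37213 m
1.92×10⁴ yd/ft³ → 620002 m/m³
V = d / (distance per unit fuel) = 37213 / 620002 = 0.0600208 m³
In gal: 0.0600208 / 0.00378541 = 15.8558 gal

15.9 gal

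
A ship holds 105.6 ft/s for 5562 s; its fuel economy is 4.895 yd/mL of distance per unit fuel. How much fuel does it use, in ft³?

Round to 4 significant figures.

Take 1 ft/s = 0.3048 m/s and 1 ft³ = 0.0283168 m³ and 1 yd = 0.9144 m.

1.412 ft³

105.6 ft/s → 32.1869 m/s
d = v × t = 32.1869 × 5562 = 179024 m
4.895 yd/mL → 4.47599×10⁶ m/m³
V = d / (distance per unit fuel) = 179024 / 4.47599×10⁶ = 0.0399965 m³
In ft³: 0.0399965 / 0.0283168 = 1.41247 ft³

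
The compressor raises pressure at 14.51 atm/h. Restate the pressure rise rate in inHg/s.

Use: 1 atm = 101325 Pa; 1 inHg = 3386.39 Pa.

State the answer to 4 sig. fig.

0.1206 inHg/s

14.51 atm/h × 101325 Pa/atm ÷ 3600 s/h = 408.396 Pa/s
408.396 Pa/s ÷ 3386.39 Pa/inHg = 0.120599 inHg/s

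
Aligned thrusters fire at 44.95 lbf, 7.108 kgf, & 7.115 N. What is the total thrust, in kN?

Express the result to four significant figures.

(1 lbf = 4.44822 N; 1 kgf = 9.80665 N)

44.95 lbf × 4.44822 = 199.947 N
7.108 kgf × 9.80665 = 69.7057 N
7.115 N (already N)
Combined: 199.947 + 69.7057 + 7.115 = 276.768 N
In kN: 276.768 / 1000 = 0.276768 kN

0.2768 kN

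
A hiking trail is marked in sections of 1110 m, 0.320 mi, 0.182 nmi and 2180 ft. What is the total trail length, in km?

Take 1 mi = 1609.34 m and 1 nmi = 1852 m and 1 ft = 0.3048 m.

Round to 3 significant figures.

1110 m (already m)
0.320 mi × 1609.34 = 514.989 m
0.182 nmi × 1852 = 337.064 m
2180 ft × 0.3048 = 664.464 m
Sum: 1110 + 514.989 + 337.064 + 664.464 = 2626.52 m
In km: 2626.52 / 1000 = 2.62652 km

2.63 km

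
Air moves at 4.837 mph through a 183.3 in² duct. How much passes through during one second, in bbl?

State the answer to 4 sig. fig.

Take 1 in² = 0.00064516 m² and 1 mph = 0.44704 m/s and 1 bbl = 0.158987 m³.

1.608 bbl

4.837 mph × 0.44704 = 2.16233 m/s
183.3 in² × 0.00064516 = 0.118258 m²
V = v × A × t = 2.16233 m/s × 0.118258 m² × 1 s = 0.255713 m³
0.255713 m³ ÷ (0.158987 m³/bbl) = 1.60839 bbl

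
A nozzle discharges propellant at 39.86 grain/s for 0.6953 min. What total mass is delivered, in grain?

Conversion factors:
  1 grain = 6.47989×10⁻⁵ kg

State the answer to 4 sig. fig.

1663 grain

39.86 grain/s → 0.00258288 kg/s
0.6953 min → 41.718 s
m = ṁ × t = 0.00258288 × 41.718 = 0.107753 kg
In grain: 0.107753 / 6.47989×10⁻⁵ = 1662.88 grain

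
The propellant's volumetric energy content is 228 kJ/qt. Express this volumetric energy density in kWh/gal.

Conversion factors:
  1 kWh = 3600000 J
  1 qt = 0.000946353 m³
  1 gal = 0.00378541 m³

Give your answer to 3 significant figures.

0.253 kWh/gal

228 kJ/qt × 1000 J/kJ ÷ 0.000946353 m³/qt = 2.40925×10⁸ J/m³
2.40925×10⁸ J/m³ ÷ 3600000 J/kWh × 0.00378541 m³/gal = 0.253333 kWh/gal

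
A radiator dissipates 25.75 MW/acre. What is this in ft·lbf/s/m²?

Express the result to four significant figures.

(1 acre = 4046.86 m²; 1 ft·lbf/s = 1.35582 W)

4693 ft·lbf/s/m²

25.75 MW/acre × 1000000 W/MW ÷ 4046.86 m²/acre = 6362.96 W/m²
6362.96 W/m² ÷ 1.35582 W/ft·lbf/s = 4693.07 ft·lbf/s/m²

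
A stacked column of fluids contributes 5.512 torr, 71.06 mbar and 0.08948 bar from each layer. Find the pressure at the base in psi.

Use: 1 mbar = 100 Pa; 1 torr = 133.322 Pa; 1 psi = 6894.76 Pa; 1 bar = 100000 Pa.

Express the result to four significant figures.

5.512 torr × 133.322 → 734.871 Pa
71.06 mbar × 100 → 7106 Pa
0.08948 bar × 100000 → 8948 Pa
Total: 734.871 + 7106 + 8948 = 16788.9 Pa
In psi: 16788.9 / 6894.76 = 2.43502 psi

2.435 psi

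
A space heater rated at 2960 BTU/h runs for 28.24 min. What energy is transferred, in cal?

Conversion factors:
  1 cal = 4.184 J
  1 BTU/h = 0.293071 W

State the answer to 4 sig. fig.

2960 BTU/h × 0.293071 = 867.49 W
28.24 min × 60 = 1694.4 s
E = P × t = 867.49 W × 1694.4 s = 1.46988×10⁶ J
1.46988×10⁶ J ÷ (4.184 J/cal) = 351310 cal

3.513×10⁵ cal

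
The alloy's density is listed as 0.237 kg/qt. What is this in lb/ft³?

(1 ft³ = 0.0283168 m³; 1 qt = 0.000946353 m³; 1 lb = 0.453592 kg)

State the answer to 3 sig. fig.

15.6 lb/ft³

0.237 kg/qt ÷ 0.000946353 m³/qt = 250.435 kg/m³
250.435 kg/m³ ÷ 0.453592 kg/lb × 0.0283168 m³/ft³ = 15.6341 lb/ft³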